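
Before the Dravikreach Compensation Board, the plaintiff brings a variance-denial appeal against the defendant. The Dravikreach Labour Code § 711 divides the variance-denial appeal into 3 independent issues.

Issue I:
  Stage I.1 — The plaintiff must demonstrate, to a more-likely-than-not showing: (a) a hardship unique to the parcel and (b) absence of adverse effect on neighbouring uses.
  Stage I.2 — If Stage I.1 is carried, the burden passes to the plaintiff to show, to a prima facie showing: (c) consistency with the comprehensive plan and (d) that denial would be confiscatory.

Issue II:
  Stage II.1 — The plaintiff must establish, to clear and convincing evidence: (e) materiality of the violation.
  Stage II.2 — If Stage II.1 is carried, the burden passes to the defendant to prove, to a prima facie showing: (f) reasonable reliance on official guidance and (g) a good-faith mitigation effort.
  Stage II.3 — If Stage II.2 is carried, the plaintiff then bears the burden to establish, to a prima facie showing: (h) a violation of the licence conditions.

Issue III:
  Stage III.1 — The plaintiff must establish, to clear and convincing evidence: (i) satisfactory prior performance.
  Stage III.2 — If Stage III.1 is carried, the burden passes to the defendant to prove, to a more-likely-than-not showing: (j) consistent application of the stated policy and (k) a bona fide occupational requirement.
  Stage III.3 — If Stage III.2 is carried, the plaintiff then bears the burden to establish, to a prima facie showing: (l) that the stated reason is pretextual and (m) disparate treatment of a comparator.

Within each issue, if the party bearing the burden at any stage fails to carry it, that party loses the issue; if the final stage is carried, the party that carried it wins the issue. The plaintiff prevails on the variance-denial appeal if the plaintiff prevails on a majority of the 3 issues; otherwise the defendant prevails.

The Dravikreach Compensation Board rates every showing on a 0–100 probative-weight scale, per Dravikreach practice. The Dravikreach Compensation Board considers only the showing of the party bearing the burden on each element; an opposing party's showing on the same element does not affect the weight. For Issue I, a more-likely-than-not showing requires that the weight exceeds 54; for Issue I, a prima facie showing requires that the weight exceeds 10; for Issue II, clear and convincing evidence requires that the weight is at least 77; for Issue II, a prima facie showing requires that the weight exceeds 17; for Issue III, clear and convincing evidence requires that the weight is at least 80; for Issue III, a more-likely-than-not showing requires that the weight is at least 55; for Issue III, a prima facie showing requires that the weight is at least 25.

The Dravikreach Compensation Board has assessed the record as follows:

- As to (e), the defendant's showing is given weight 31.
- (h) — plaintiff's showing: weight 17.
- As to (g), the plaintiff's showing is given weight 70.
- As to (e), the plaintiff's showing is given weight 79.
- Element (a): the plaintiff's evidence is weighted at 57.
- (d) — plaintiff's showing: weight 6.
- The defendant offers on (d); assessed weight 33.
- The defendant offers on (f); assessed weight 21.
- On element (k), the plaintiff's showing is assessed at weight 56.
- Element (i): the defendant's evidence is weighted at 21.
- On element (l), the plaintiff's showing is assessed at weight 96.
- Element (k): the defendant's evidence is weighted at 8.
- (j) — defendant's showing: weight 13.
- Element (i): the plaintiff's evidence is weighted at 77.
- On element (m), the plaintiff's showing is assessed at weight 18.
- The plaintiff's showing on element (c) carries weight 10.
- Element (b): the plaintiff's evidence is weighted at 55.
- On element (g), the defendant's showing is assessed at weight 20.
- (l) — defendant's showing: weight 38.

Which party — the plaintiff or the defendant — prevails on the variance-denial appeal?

defendant

— Issue I —
Stage I.1 (plaintiff, a more-likely-than-not showing, weight exceeds 54): (a) 57 > 54 — meets; (b) 55 > 54 — meets.
  All elements met. The plaintiff retains the burden for Stage I.2.
Stage I.2 (plaintiff, a prima facie showing, weight exceeds 10): (c) 10 ≤ 10 — fails; (d) 6 (defendant's 33 disregarded) ≤ 10 — fails.
  Not every element is met, so the plaintiff fails to carry Stage I.2.
The defendant prevails on this issue.
— Issue II —
Stage II.1 — burden on plaintiff; standard: clear and convincing evidence (weight is at least 77).
    (e): 79 (defendant's 31 disregarded) ≥ 77 [met]
  The plaintiff carries Stage II.1; the defendant now bears the burden.
Stage II.2 — burden on defendant; standard: a prima facie showing (weight exceeds 17).
    (f): 21 > 17 [met]
    (g): 20 (plaintiff's 70 disregarded) > 17 [met]
  Stage II.2 is satisfied; the onus moves to the plaintiff.
Stage II.3 — burden on plaintiff; standard: a prima facie showing (weight exceeds 17).
    (h): 17 ≤ 17 [not met]
  Stage II.3 not carried; the plaintiff fails its burden.
The analysis ends at Stage II.3; the defendant prevails on this issue.
— Issue III —
Stage III.1 — burden on plaintiff; standard: clear and convincing evidence (weight is at least 80).
    (i): 77 (defendant's 21 disregarded) < 80 [not met]
  Not every element is met, so the plaintiff fails to carry Stage III.1.
So the defendant prevails on this issue.
Per-issue: Issue I → defendant; Issue II → defendant; Issue III → defendant. The plaintiff must prevail on a majority of issues; overall, the defendant prevails.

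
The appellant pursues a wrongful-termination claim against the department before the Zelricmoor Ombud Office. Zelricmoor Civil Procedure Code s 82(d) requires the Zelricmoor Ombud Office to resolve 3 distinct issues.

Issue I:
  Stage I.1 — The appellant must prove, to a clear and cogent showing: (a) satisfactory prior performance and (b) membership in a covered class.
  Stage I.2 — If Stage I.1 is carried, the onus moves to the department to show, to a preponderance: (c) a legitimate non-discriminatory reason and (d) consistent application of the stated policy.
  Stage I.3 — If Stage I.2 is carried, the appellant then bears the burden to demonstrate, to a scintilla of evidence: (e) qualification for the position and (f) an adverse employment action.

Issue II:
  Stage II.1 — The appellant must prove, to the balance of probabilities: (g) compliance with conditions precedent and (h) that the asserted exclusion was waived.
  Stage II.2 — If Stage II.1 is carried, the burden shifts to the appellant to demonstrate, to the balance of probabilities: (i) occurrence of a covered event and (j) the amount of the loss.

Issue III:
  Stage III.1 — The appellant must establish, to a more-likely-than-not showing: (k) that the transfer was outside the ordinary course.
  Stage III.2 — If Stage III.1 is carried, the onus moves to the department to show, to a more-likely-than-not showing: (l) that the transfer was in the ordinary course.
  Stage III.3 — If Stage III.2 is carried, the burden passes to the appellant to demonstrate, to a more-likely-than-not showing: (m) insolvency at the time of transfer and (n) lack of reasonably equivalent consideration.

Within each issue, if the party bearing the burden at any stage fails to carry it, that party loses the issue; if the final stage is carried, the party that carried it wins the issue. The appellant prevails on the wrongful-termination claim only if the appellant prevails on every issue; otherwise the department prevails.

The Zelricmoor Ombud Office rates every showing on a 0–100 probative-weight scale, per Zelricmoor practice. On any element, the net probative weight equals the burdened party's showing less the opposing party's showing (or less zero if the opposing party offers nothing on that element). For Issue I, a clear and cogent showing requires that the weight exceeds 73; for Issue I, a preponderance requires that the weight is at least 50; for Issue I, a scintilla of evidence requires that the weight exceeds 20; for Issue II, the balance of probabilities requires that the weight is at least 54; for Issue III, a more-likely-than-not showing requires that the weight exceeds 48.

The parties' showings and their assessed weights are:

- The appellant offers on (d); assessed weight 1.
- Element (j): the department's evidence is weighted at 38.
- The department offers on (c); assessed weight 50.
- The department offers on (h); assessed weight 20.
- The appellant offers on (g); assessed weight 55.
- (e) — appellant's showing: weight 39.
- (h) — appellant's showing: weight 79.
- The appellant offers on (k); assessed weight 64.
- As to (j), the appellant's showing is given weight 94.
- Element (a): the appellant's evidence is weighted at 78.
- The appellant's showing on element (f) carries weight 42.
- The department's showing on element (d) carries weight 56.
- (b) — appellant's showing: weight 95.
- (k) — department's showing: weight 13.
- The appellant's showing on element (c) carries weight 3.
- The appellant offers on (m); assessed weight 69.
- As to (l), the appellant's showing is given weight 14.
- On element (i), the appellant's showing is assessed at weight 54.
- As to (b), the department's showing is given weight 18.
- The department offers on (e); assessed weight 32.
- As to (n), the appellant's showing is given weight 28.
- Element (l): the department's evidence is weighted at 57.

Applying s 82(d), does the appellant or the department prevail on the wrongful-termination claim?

— Issue I —
Stage I.1 — burden on appellant; standard: a clear and cogent showing (weight exceeds 73).
    (a): 78 > 73 [met]
    (b): 95 − 18 = 77 > 73 [met]
  All elements met. The burden passes to the department.
Stage I.2 — burden on department; standard: a preponderance (weight is at least 50).
    (c): 50 − 3 = 47 < 50 [not met]
    (d): 56 − 1 = 55 ≥ 50 [met]
  Not every element is met, so the department fails to carry Stage I.2.
The analysis ends at Stage I.2; the appellant prevails on this issue.
— Issue II —
At Stage II.1 the appellant must meet the balance of probabilities (weight is at least 54): on (g) the weight is 55, which does reach 54, so (g) meets the standard; on (h) the weight is 79 less the opposing 20 gives net 59, ≥ 54, so (h) meets the standard.
  All elements met. The appellant retains the burden for Stage II.2.
At Stage II.2 the appellant must meet the balance of probabilities (weight is at least 54): on (i) the weight is 54, ≥ 54, so (i) meets the standard; on (j) the weight is 94 less the opposing 38 gives net 56, which does reach 54, so (j) meets the standard.
  All elements met at the final stage.
All stages carried — the appellant prevails on this issue.
— Issue III —
Stage III.1 (appellant, a more-likely-than-not showing, weight exceeds 48): (k) net 64−13=51 > 48 — meets.
  All elements met. The burden passes to the department.
Stage III.2 (department, a more-likely-than-not showing, weight exceeds 48): (l) net 57−14=43 ≤ 48 — fails.
  Stage III.2 not carried; the department fails its burden.
The analysis ends at Stage III.2; the appellant prevails on this issue.
Per-issue: Issue I → appellant; Issue II → appellant; Issue III → appellant. The appellant must prevail on every issue; overall, the appellant prevails.

appellant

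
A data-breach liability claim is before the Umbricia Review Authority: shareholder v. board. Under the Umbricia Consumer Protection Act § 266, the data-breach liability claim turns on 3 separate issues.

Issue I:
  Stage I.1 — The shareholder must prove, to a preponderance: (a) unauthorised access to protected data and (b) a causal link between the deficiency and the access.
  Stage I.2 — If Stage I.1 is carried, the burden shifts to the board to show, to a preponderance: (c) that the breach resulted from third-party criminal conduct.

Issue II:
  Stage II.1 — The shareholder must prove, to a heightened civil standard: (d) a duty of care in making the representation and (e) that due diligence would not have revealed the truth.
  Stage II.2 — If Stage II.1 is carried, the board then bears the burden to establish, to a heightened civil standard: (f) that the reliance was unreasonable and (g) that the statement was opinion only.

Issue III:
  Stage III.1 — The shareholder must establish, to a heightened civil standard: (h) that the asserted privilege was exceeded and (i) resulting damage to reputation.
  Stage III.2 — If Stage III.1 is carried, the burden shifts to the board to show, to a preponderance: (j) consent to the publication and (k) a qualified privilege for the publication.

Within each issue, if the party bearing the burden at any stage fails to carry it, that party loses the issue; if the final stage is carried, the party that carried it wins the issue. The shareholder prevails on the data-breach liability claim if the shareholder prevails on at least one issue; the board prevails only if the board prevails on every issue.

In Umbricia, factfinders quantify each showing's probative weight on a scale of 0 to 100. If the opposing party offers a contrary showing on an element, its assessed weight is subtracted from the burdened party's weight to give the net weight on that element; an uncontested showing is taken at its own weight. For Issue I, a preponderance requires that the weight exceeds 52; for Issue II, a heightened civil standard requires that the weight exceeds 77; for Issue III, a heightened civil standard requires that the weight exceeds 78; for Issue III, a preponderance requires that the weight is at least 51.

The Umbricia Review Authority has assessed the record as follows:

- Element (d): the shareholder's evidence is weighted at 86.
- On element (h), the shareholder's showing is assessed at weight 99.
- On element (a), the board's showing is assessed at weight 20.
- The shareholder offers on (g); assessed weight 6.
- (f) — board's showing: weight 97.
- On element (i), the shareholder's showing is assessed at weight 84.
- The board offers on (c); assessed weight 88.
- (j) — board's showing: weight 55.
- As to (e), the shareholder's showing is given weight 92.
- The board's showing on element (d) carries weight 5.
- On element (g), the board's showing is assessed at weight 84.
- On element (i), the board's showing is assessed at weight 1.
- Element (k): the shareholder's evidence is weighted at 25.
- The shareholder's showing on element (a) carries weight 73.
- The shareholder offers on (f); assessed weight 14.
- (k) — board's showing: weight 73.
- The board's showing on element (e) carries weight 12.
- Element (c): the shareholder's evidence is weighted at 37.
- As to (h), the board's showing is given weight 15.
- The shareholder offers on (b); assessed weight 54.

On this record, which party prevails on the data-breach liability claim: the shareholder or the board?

shareholder

— Issue I —
At Stage I.1 the shareholder must meet a preponderance (weight exceeds 52): on (a) the weight is 73 less the opposing 20 gives net 53, > 52, so (a) meets the standard; on (b) the weight is 54, which does exceed 52, so (b) meets the standard.
  Stage I.1 carried; the burden shifts to the board.
At Stage I.2 the board must meet a preponderance (weight exceeds 52): on (c) the weight is 88 less the opposing 37 gives net 51, which does not exceed 52, so (c) does not meet the standard.
  Not every element is met, so the board fails to carry Stage I.2.
So the shareholder prevails on this issue.
— Issue II —
Stage II.1 — burden on shareholder; standard: a heightened civil standard (weight exceeds 77).
    (d): 86 − 5 = 81 > 77 [met]
    (e): 92 − 12 = 80 > 77 [met]
  Stage II.1 carried; the burden shifts to the board.
Stage II.2 — burden on board; standard: a heightened civil standard (weight exceeds 77).
    (f): 97 − 14 = 83 > 77 [met]
    (g): 84 − 6 = 78 > 77 [met]
  Stage II.2 carried; the final stage is satisfied.
Every stage carried; the board prevails on this issue.
— Issue III —
Stage III.1 — burden on shareholder; standard: a heightened civil standard (weight exceeds 78).
    (h): 99 − 15 = 84 > 78 [met]
    (i): 84 − 1 = 83 > 78 [met]
  Stage III.1 is satisfied; the onus moves to the board.
Stage III.2 — burden on board; standard: a preponderance (weight is at least 51).
    (j): 55 ≥ 51 [met]
    (k): 73 − 25 = 48 < 51 [not met]
  Not every element is met, so the board fails to carry Stage III.2.
The shareholder prevails on this issue.
Per-issue: Issue I → shareholder; Issue II → board; Issue III → shareholder. The shareholder must prevail on at least one issue; overall, the shareholder prevails.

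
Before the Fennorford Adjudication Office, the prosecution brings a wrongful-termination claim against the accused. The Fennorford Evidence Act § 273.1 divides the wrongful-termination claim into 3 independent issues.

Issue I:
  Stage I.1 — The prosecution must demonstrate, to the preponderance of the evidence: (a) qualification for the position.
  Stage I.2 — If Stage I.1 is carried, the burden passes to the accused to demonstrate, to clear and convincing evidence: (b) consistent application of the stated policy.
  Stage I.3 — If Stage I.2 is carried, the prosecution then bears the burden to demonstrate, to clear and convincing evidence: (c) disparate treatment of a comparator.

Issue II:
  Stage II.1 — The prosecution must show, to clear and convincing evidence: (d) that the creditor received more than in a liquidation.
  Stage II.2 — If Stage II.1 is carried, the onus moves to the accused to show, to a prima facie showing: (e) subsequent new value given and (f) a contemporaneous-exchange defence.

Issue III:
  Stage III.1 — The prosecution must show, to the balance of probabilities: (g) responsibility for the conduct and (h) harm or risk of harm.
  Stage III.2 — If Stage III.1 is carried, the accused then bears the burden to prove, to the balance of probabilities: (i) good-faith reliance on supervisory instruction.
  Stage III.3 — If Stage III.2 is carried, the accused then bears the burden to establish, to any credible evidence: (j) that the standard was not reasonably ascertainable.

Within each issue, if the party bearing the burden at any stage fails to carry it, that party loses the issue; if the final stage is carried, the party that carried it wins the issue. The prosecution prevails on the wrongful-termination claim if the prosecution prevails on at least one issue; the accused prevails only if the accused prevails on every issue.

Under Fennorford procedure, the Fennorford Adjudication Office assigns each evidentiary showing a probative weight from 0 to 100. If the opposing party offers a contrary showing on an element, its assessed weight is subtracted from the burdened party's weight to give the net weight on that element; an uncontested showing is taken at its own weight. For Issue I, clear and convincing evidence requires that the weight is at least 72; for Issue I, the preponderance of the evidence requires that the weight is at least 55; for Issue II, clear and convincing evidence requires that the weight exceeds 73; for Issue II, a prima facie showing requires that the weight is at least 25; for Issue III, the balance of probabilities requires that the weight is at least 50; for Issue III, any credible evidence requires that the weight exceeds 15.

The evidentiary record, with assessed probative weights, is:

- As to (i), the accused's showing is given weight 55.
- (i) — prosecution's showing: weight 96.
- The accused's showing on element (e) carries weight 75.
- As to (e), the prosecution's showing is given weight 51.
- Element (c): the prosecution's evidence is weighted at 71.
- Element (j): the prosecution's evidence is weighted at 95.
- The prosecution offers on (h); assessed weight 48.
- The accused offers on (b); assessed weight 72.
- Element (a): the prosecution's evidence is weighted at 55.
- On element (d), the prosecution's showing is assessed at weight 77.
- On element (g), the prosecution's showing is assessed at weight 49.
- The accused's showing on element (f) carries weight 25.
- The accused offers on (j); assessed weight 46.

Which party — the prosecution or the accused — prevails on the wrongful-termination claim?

prosecution

— Issue I —
Stage I.1 — burden on prosecution; standard: the preponderance of the evidence (weight is at least 55).
    (a): 55 ≥ 55 [met]
  Stage I.1 carried; the burden shifts to the accused.
Stage I.2 — burden on accused; standard: clear and convincing evidence (weight is at least 72).
    (b): 72 ≥ 72 [met]
  Stage I.2 carried; the burden shifts to the prosecution.
Stage I.3 — burden on prosecution; standard: clear and convincing evidence (weight is at least 72).
    (c): 71 < 72 [not met]
  The prosecution does not carry Stage I.3.
The analysis ends at Stage I.3; the accused prevails on this issue.
— Issue II —
At Stage II.1 the prosecution must meet clear and convincing evidence (weight exceeds 73): on (d) the weight is 77, > 73, so (d) meets the standard.
  Stage II.1 carried; the burden shifts to the accused.
At Stage II.2 the accused must meet a prima facie showing (weight is at least 25): on (e) the weight is 75 less the opposing 51 gives net 24, which does not reach 25, so (e) does not meet the standard; on (f) the weight is 25, which does reach 25, so (f) meets the standard.
  Stage II.2 not carried; the accused fails its burden.
So the prosecution prevails on this issue.
— Issue III —
Stage III.1 (prosecution, the balance of probabilities, weight is at least 50): (g) 49 < 50 — fails; (h) 48 < 50 — fails.
  The prosecution does not carry Stage III.1.
The analysis ends at Stage III.1; the accused prevails on this issue.
Per-issue: Issue I → accused; Issue II → prosecution; Issue III → accused. The prosecution must prevail on at least one issue; overall, the prosecution prevails.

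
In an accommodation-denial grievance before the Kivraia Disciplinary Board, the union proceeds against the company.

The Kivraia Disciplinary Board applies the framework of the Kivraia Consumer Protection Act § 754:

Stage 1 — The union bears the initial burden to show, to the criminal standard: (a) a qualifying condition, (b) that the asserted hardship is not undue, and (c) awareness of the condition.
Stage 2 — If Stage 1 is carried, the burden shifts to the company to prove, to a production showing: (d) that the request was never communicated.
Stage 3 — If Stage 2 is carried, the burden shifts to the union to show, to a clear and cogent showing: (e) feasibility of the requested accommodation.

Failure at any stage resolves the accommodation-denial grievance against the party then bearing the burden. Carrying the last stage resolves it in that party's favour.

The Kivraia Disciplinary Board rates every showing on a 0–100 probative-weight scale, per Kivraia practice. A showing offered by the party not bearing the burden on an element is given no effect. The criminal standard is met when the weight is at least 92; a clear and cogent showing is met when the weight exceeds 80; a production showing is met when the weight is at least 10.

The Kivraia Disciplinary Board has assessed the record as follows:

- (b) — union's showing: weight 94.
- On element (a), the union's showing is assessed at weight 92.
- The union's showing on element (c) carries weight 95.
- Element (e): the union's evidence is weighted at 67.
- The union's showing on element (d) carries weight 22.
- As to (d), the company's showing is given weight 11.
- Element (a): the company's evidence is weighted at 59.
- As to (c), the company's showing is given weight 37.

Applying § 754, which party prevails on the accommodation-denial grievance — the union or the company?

Stage 1 — burden on union; standard: the criminal standard (weight is at least 92).
    (a): 92 (company's 59 disregarded) ≥ 92 [met]
    (b): 94 ≥ 92 [met]
    (c): 95 (company's 37 disregarded) ≥ 92 [met]
  Stage 1 carried; the burden shifts to the company.
Stage 2 — burden on company; standard: a production showing (weight is at least 10).
    (d): 11 (union's 22 disregarded) ≥ 10 [met]
  All elements met. The burden passes to the union.
Stage 3 — burden on union; standard: a clear and cogent showing (weight exceeds 80).
    (e): 67 ≤ 80 [not met]
  Stage 3 not carried; the union fails its burden.
So the company prevails.

company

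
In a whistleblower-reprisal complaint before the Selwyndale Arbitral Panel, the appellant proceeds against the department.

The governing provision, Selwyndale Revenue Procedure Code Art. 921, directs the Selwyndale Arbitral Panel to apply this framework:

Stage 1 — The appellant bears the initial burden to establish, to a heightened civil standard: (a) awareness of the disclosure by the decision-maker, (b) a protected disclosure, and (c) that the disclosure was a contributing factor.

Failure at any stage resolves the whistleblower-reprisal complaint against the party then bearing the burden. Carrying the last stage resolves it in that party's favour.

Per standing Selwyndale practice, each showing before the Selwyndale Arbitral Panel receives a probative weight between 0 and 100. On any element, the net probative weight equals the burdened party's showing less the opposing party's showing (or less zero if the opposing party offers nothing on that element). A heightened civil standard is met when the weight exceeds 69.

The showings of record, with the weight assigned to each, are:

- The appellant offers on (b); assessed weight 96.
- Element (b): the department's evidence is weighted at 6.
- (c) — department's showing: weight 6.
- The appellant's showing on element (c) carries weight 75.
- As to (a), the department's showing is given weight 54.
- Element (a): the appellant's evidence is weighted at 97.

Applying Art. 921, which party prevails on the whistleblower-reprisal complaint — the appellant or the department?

Stage 1 — burden on appellant; standard: a heightened civil standard (weight exceeds 69).
    (a): 97 − 54 = 43 ≤ 69 [not met]
    (b): 96 − 6 = 90 > 69 [met]
    (c): 75 − 6 = 69 ≤ 69 [not met]
  The appellant does not carry Stage 1.
So the department prevails.

department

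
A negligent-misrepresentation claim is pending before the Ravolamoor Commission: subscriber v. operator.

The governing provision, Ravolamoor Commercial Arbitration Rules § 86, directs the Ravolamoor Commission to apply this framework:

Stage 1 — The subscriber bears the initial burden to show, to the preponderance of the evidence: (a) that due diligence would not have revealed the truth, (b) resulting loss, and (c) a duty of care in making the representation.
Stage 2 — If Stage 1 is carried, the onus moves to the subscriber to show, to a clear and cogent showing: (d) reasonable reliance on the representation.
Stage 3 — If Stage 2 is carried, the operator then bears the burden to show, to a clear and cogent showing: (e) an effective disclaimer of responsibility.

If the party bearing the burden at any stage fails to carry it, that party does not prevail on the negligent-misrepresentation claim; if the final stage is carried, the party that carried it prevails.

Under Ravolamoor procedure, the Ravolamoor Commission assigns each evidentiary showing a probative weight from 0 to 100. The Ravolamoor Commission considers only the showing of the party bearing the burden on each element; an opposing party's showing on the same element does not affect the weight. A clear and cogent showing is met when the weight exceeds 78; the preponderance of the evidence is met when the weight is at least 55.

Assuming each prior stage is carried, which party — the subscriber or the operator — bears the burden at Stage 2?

subscriber

Stage 2's rule assigns the burden to the subscriber (to a clear and cogent showing).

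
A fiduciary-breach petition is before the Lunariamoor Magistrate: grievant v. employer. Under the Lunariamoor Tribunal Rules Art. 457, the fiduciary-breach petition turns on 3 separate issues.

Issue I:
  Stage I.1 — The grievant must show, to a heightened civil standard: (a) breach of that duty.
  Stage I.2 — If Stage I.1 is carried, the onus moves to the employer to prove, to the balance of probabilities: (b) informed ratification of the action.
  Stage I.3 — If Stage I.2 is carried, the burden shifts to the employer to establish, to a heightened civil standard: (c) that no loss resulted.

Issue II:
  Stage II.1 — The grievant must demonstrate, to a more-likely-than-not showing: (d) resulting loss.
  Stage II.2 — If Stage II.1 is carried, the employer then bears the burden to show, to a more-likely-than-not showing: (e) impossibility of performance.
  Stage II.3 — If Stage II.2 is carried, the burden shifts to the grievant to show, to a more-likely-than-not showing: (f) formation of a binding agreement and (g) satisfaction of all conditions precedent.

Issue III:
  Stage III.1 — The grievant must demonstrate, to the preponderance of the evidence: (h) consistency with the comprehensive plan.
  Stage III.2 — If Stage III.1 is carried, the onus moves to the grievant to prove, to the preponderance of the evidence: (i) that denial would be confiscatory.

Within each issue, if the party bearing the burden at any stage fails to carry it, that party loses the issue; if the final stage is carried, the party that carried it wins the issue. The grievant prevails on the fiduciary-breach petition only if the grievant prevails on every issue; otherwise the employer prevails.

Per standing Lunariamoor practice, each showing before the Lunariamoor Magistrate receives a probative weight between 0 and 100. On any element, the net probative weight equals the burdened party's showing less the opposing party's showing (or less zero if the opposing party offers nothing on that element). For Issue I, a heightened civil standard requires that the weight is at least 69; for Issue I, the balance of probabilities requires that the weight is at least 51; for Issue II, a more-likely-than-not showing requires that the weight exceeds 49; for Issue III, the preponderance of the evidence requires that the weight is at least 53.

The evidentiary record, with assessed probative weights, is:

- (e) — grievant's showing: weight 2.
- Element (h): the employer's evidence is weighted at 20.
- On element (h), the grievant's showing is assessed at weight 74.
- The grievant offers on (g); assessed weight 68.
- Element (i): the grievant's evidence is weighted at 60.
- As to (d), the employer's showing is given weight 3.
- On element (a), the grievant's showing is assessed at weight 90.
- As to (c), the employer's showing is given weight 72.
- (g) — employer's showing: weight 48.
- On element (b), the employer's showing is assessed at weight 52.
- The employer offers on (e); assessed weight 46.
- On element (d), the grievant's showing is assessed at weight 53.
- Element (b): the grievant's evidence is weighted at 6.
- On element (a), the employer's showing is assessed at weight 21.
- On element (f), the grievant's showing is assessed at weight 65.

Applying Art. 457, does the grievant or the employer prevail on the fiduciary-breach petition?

— Issue I —
At Stage I.1 the grievant must meet a heightened civil standard (weight is at least 69): on (a) the weight is 90 less the opposing 21 gives net 69, ≥ 69, so (a) meets the standard.
  All elements met. The burden passes to the employer.
At Stage I.2 the employer must meet the balance of probabilities (weight is at least 51): on (b) the weight is 52 less the opposing 6 gives net 46, < 51, so (b) does not meet the standard.
  Stage I.2 not carried; the employer fails its burden.
The grievant prevails on this issue.
— Issue II —
At Stage II.1 the grievant must meet a more-likely-than-not showing (weight exceeds 49): on (d) the weight is 53 less the opposing 3 gives net 50, which does exceed 49, so (d) meets the standard.
  Stage II.1 carried; the burden shifts to the employer.
At Stage II.2 the employer must meet a more-likely-than-not showing (weight exceeds 49): on (e) the weight is 46 less the opposing 2 gives net 44, which does not exceed 49, so (e) does not meet the standard.
  The employer does not carry Stage II.2.
So the grievant prevails on this issue.
— Issue III —
Stage III.1 — burden on grievant; standard: the preponderance of the evidence (weight is at least 53).
    (h): 74 − 20 = 54 ≥ 53 [met]
  All elements met. The grievant retains the burden for Stage III.2.
Stage III.2 — burden on grievant; standard: the preponderance of the evidence (weight is at least 53).
    (i): 60 ≥ 53 [met]
  The grievant carries the last stage.
All stages carried — the grievant prevails on this issue.
Per-issue: Issue I → grievant; Issue II → grievant; Issue III → grievant. The grievant must prevail on every issue; overall, the grievant prevails.

grievant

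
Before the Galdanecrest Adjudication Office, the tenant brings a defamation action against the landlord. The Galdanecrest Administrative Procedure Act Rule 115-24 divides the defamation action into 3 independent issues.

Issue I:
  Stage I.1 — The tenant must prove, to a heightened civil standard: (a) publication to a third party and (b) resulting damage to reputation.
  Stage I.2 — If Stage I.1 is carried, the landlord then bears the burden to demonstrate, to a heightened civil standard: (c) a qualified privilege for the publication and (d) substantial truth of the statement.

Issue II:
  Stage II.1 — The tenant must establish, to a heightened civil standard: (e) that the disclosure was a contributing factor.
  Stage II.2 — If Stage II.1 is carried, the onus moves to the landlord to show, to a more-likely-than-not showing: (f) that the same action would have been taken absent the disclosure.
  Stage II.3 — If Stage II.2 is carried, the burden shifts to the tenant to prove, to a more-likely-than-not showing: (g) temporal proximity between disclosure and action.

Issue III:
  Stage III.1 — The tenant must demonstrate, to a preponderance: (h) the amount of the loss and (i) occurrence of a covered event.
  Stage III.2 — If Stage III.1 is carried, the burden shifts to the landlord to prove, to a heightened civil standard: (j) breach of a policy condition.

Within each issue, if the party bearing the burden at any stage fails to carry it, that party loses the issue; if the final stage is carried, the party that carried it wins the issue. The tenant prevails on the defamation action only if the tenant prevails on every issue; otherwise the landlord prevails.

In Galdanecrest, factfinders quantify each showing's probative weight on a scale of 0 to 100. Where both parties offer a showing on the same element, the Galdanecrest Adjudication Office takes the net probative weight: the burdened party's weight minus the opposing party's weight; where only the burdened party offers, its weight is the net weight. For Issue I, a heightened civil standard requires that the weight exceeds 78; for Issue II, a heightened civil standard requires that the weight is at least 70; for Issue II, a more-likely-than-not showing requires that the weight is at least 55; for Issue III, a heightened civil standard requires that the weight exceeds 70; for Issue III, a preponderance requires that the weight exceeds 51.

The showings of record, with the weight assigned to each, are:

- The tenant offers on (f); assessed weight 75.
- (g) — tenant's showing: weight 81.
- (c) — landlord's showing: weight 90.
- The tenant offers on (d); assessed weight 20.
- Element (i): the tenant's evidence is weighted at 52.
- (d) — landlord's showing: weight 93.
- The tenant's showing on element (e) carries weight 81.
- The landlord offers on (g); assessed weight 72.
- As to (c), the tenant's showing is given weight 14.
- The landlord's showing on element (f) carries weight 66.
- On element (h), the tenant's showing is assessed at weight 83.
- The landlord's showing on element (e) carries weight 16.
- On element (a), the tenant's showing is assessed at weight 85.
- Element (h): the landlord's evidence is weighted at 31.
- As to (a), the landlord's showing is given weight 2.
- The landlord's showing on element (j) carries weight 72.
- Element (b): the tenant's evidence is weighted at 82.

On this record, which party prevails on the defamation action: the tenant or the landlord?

landlord

— Issue I —
Stage I.1 — burden on tenant; standard: a heightened civil standard (weight exceeds 78).
    (a): 85 − 2 = 83 > 78 [met]
    (b): 82 > 78 [met]
  The tenant carries Stage I.1; the landlord now bears the burden.
Stage I.2 — burden on landlord; standard: a heightened civil standard (weight exceeds 78).
    (c): 90 − 14 = 76 ≤ 78 [not met]
    (d): 93 − 20 = 73 ≤ 78 [not met]
  Stage I.2 not carried; the landlord fails its burden.
The analysis ends at Stage I.2; the tenant prevails on this issue.
— Issue II —
Stage II.1 (tenant, a heightened civil standard, weight is at least 70): (e) net 81−16=65 < 70 — fails.
  Not every element is met, so the tenant fails to carry Stage II.1.
The analysis ends at Stage II.1; the landlord prevails on this issue.
— Issue III —
Stage III.1 (tenant, a preponderance, weight exceeds 51): (h) net 83−31=52 > 51 — meets; (i) 52 > 51 — meets.
  Stage III.1 carried; the burden shifts to the landlord.
Stage III.2 (landlord, a heightened civil standard, weight exceeds 70): (j) 72 > 70 — meets.
  All elements met at the final stage.
Every stage carried; the landlord prevails on this issue.
Per-issue: Issue I → tenant; Issue II → landlord; Issue III → landlord. The tenant must prevail on every issue; overall, the landlord prevails.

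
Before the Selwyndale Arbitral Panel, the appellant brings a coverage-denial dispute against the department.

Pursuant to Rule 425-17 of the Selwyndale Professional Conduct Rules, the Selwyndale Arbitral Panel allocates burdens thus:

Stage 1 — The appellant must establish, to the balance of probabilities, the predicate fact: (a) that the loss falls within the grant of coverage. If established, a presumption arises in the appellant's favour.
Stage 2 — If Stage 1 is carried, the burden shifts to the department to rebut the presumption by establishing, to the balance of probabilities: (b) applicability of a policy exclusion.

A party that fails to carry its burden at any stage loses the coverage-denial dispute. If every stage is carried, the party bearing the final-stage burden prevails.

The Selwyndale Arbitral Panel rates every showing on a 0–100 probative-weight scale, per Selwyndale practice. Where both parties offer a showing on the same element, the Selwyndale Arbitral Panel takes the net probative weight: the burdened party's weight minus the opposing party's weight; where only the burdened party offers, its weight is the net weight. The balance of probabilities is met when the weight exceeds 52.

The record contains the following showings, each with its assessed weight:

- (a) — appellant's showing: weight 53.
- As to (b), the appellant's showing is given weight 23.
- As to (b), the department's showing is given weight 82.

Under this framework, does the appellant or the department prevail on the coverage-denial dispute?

Stage 1 — burden on appellant; standard: the balance of probabilities (weight exceeds 52).
    (a): 53 > 52 [met]
  The appellant carries Stage 1; the department now bears the burden.
Stage 2 — burden on department; standard: the balance of probabilities (weight exceeds 52).
    (b): 82 − 23 = 59 > 52 [met]
  The department carries the last stage.
All stages carried — the department prevails.

department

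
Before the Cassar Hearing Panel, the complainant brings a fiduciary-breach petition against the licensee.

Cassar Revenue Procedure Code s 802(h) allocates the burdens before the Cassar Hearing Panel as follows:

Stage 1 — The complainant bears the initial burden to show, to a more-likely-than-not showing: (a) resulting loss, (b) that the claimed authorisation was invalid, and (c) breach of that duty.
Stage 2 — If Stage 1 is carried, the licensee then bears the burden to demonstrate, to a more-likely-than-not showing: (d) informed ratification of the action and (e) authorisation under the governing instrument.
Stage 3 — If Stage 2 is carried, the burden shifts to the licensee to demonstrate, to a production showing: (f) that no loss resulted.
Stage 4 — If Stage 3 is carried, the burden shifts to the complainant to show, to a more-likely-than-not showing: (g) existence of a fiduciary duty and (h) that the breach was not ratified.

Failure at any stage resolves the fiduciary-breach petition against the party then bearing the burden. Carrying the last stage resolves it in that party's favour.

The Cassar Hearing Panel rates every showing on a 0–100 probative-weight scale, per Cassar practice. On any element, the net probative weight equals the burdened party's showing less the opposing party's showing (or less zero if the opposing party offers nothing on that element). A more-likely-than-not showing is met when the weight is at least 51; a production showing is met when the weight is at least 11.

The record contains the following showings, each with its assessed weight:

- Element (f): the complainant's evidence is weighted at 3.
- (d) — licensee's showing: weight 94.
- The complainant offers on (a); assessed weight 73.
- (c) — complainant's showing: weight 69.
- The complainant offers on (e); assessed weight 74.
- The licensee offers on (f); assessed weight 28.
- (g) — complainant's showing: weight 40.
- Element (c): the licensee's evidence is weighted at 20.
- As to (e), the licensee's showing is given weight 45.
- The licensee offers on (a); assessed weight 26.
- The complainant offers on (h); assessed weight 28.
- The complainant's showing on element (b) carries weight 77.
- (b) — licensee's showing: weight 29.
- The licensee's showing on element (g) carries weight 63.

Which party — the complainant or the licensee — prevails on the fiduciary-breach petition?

Stage 1 — burden on complainant; standard: a more-likely-than-not showing (weight is at least 51).
    (a): 73 − 26 = 47 < 51 [not met]
    (b): 77 − 29 = 48 < 51 [not met]
    (c): 69 − 20 = 49 < 51 [not met]
  Stage 1 not carried; the complainant fails its burden.
The licensee prevails.

licensee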